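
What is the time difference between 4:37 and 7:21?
From 4:37 to 7:21:
(7 x 60 + 21) - (4 x 60 + 37) = 441 - 277 = 164 minutes
= 2 hours and 44 minutes

Final answer: 2 hours and 44 minutes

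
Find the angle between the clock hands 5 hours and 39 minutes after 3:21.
First find the time 5 hours and 39 minutes after 3:21.
Total minutes: 3 x 60 + 21 + 5 x 60 + 39 = 540.
540 mod 720 = 540 minutes = 9:00.
Now compute the angle at 9:00:
Hour hand: 9 x 30 + 0 x 0.5 = 270 degrees
Minute hand: 0 x 6 = 0 degrees
Difference: |270 - 0| = 270 degrees
Smaller angle: 360 - 270 = 90 degrees

Final answer: 90 degrees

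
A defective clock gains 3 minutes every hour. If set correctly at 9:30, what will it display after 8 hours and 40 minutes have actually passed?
For every 60 true minutes, the faulty clock advances 60 + 3 = 63 minutes.
True elapsed: 8 hours and 40 minutes = 520 minutes.
Faulty clock advances: 520 x 63/60 = 546 minutes (drift: 26 minutes ahead).
Shown time: 9:30 + 546 minutes = 6:36.

Final answer: 6:36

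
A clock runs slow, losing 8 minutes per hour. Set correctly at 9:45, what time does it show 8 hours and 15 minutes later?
For every 60 true minutes, the faulty clock advances 60 - 8 = 52 minutes.
True elapsed: 8 hours and 15 minutes = 495 minutes.
Faulty clock advances: 495 x 52/60 = 429 minutes (drift: 66 minutes behind).
Shown time: 9:45 + 429 minutes = 4:54.

Final answer: 4:54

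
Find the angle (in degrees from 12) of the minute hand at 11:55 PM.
The minute hand moves 6 degrees per minute.
At 11:55: 55 x 6 = 330 degrees

Final answer: 330 degrees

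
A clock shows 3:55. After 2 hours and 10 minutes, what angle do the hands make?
First find the time 2 hours and 10 minutes after 3:55.
Total minutes: 3 x 60 + 55 + 2 x 60 + 10 = 365.
365 mod 720 = 365 minutes = 6:05.
Now compute the angle at 6:05:
Hour hand: 6 x 30 + 5 x 0.5 = 182.5 degrees
Minute hand: 5 x 6 = 30 degrees
Difference: |182.5 - 30| = 152.5 degrees
The angle is 152.5 degrees

Final answer: 152.5 degrees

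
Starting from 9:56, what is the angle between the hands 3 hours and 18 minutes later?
First find the time 3 hours and 18 minutes after 9:56.
Total minutes: 9 x 60 + 56 + 3 x 60 + 18 = 794.
794 mod 720 = 74 minutes = 1:14.
Now compute the angle at 1:14:
Hour hand: 1 x 30 + 14 x 0.5 = 37 degrees
Minute hand: 14 x 6 = 84 degrees
Difference: |37 - 84| = 47 degrees
The angle is 47 degrees

Final answer: 47 degrees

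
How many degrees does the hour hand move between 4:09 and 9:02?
The hour hand moves 0.5 degrees per minute.
Time elapsed: 9:02 - 4:09 = 293 minutes
Angular displacement: 293 x 0.5 = 146.5 degrees

Final answer: 146.5 degrees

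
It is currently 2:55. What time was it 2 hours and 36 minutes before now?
Starting time: 2:55 = 175 total minutes past 12:00
Subtracting: 2 hours and 36 minutes = 156 minutes
175 - 156 = 19 minutes
= 19 minutes past 12:00 = 12:19

Final answer: 12:19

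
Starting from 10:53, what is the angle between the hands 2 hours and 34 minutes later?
First find the time 2 hours and 34 minutes after 10:53.
Total minutes: 10 x 60 + 53 + 2 x 60 + 34 = 807.
807 mod 720 = 87 minutes = 1:27.
Now compute the angle at 1:27:
Hour hand: 1 x 30 + 27 x 0.5 = 43.5 degrees
Minute hand: 27 x 6 = 162 degrees
Difference: |43.5 - 162| = 118.5 degrees
The angle is 118.5 degrees

Final answer: 118.5 degrees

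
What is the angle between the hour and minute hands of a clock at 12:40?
Hour hand position: 0 x 30 + 40 x 0.5 = 20 degrees
Minute hand position: 40 x 6 = 240 degrees
Difference: |20 - 240| = 220 degrees
Since 220 > 180, the smaller angle is 360 - 220 = 140 degrees

Final answer: 140 degrees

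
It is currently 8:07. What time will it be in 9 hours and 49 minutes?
Starting time: 8:07
Adding 49 minutes to 7 minutes: 7 + 49 = 56 minutes
Adding 9 hours: 8 + 9 = 17 - 12 = 5
Final time: 5:56

Final answer: 5:56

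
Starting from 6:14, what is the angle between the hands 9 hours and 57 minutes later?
First find the time 9 hours and 57 minutes after 6:14.
Total minutes: 6 x 60 + 14 + 9 x 60 + 57 = 971.
971 mod 720 = 251 minutes = 4:11.
Now compute the angle at 4:11:
Hour hand: 4 x 30 + 11 x 0.5 = 125.5 degrees
Minute hand: 11 x 6 = 66 degrees
Difference: |125.5 - 66| = 59.5 degrees
The angle is 59.5 degrees

Final answer: 59.5 degrees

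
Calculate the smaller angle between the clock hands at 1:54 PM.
Hour hand position: 1 x 30 + 54 x 0.5 = 57 degrees
Minute hand position: 54 x 6 = 324 degrees
Difference: |57 - 324| = 267 degrees
Since 267 > 180, the smaller angle is 360 - 267 = 93 degrees

Final answer: 93 degrees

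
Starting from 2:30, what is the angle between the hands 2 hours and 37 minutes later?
First find the time 2 hours and 37 minutes after 2:30.
Total minutes: 2 x 60 + 30 + 2 x 60 + 37 = 307.
307 mod 720 = 307 minutes = 5:07.
Now compute the angle at 5:07:
Hour hand: 5 x 30 + 7 x 0.5 = 153.5 degrees
Minute hand: 7 x 6 = 42 degrees
Difference: |153.5 - 42| = 111.5 degrees
The angle is 111.5 degrees

Final answer: 111.5 degrees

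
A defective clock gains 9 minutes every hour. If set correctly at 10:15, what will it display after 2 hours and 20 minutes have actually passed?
For every 60 true minutes, the faulty clock advances 60 + 9 = 69 minutes.
True elapsed: 2 hours and 20 minutes = 140 minutes.
Faulty clock advances: 140 x 69/60 = 161 minutes (drift: 21 minutes ahead).
Shown time: 10:15 + 161 minutes = 12:56.

Final answer: 12:56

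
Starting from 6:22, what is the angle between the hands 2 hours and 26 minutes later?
First find the time 2 hours and 26 minutes after 6:22.
Total minutes: 6 x 60 + 22 + 2 x 60 + 26 = 528.
528 mod 720 = 528 minutes = 8:48.
Now compute the angle at 8:48:
Hour hand: 8 x 30 + 48 x 0.5 = 264 degrees
Minute hand: 48 x 6 = 288 degrees
Difference: |264 - 288| = 24 degrees
The angle is 24 degrees

Final answer: 24 degrees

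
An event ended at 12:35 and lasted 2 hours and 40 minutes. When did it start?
Starting time: 12:35 = 35 total minutes past 12:00
Subtracting: 2 hours and 40 minutes = 160 minutes
35 - 160 = -125 (negative, add 12 hours = 720) = 595 minutes
= 9 hours and 55 minutes past 12:00 = 9:55

Final answer: 9:55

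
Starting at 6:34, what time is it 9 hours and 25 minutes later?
Starting time: 6:34
Adding 25 minutes to 34 minutes: 34 + 25 = 59 minutes
Adding 9 hours: 6 + 9 = 15 - 12 = 3
Final time: 3:59

Final answer: 3:59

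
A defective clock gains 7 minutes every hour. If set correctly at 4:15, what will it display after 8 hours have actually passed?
For every 60 true minutes, the faulty clock advances 60 + 7 = 67 minutes.
True elapsed: 8 hours = 480 minutes.
Faulty clock advances: 480 x 67/60 = 536 minutes (drift: 56 minutes ahead).
Shown time: 4:15 + 536 minutes = 1:11.

Final answer: 1:11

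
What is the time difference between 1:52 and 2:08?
From 1:52 to 2:08:
(2 x 60 + 8) - (1 x 60 + 52) = 128 - 112 = 16 minutes
= 16 minutes

Final answer: 16 minutes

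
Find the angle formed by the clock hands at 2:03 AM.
Hour hand position: 2 x 30 + 3 x 0.5 = 61.5 degrees
Minute hand position: 3 x 6 = 18 degrees
Difference: |61.5 - 18| = 43.5 degrees
The angle between the hands is 43.5 degrees

Final answer: 43.5 degrees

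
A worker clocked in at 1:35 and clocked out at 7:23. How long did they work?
From 1:35 to 7:23:
(7 x 60 + 23) - (1 x 60 + 35) = 443 - 95 = 348 minutes
= 5 hours and 48 minutes

Final answer: 5 hours and 48 minutes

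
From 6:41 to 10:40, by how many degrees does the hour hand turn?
The hour hand moves 0.5 degrees per minute.
Time elapsed: 10:40 - 6:41 = 239 minutes
Angular displacement: 239 x 0.5 = 119.5 degrees

Final answer: 119.5 degrees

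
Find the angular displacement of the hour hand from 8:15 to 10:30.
The hour hand moves 0.5 degrees per minute.
Time elapsed: 10:30 - 8:15 = 135 minutes
Angular displacement: 135 x 0.5 = 67.5 degrees

Final answer: 67.5 degrees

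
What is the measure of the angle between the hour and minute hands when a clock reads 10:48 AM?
Hour hand position: 10 x 30 + 48 x 0.5 = 324 degrees
Minute hand position: 48 x 6 = 288 degrees
Difference: |324 - 288| = 36 degrees
The angle between the hands is 36 degrees

Final answer: 36 degrees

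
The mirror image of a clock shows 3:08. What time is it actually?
Reflection across the vertical (12-6) axis maps a hand at angle A degrees to (360 - A) degrees, which sends a reading of T minutes past 12:00 to (720 - T) minutes past 12:00.
Mirror reads 3:08 = 188 minutes past 12:00.
Actual time: (720 - 188) mod 720 = 532 minutes = 8:52.

Final answer: 8:52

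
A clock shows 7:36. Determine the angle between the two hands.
Hour hand position: 7 x 30 + 36 x 0.5 = 228 degrees
Minute hand position: 36 x 6 = 216 degrees
Difference: |228 - 216| = 12 degrees
The angle between the hands is 12 degrees

Final answer: 12 degrees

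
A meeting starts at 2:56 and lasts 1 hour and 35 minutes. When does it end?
Starting time: 2:56
Adding 35 minutes to 56 minutes: 56 + 35 = 91 minutes = 1 hour and 31 minutes
Adding 1 hour: 2 + 1 + 1 (carry) = 4
Final time: 4:31

Final answer: 4:31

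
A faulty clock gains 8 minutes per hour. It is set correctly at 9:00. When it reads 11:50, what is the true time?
For every 60 true minutes, the faulty clock advances 68 minutes, so 1 faulty-clock minute corresponds to 60/68 true minutes.
From 9:00 to 11:50 on the faulty dial is 170 minutes.
True elapsed: 170 x 60/68 = 150 minutes = 2 hours and 30 minutes.
True time: 9:00 + 2 hours and 30 minutes = 11:30.

Final answer: 11:30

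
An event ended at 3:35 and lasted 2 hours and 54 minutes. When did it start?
Starting time: 3:35 = 215 total minutes past 12:00
Subtracting: 2 hours and 54 minutes = 174 minutes
215 - 174 = 41 minutes
= 41 minutes past 12:00 = 12:41

Final answer: 12:41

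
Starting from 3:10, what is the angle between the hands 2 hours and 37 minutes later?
First find the time 2 hours and 37 minutes after 3:10.
Total minutes: 3 x 60 + 10 + 2 x 60 + 37 = 347.
347 mod 720 = 347 minutes = 5:47.
Now compute the angle at 5:47:
Hour hand: 5 x 30 + 47 x 0.5 = 173.5 degrees
Minute hand: 47 x 6 = 282 degrees
Difference: |173.5 - 282| = 108.5 degrees
The angle is 108.5 degrees

Final answer: 108.5 degrees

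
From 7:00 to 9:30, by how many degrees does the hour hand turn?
The hour hand moves 0.5 degrees per minute.
Time elapsed: 9:30 - 7:00 = 150 minutes
Angular displacement: 150 x 0.5 = 75 degrees

Final answer: 75 degrees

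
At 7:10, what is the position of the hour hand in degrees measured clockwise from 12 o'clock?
The hour hand moves 30 degrees per hour and 0.5 degrees per minute.
At 7:10: (7) x 30 + 10 x 0.5 = 210 + 5 = 215 degrees

Final answer: 215 degrees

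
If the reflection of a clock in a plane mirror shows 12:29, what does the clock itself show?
Reflection across the vertical (12-6) axis maps a hand at angle A degrees to (360 - A) degrees, which sends a reading of T minutes past 12:00 to (720 - T) minutes past 12:00.
Mirror reads 12:29 = 29 minutes past 12:00.
Actual time: (720 - 29) mod 720 = 691 minutes = 11:31.

Final answer: 11:31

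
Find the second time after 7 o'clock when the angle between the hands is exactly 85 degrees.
At t minutes past 7:00, the hour hand is at 30 x 7 + 0.5t degrees and the minute hand is at 6t degrees.
The smaller angle between them is 85 degrees when |30H - 5.5t| = 85 or |30H - 5.5t| = 275.
With H = 7, solve 30 x 7 - 5.5t = +/- target for each target:
  t = (30 x 7 - 85) / 5.5 = 22.73
  t = (30 x 7 + 85) / 5.5 = 53.64
  t = (30 x 7 - 275) / 5.5 = -11.82 (outside (0, 60))
  t = (30 x 7 + 275) / 5.5 = 88.18 (outside (0, 60))
Valid solutions in (0, 60): {22.73, 53.64} minutes.
The second occurrence is t = 53.64 minutes.
The hands form a 85-degree angle at 53.64 minutes past 7:00.

Final answer: 53.64 minutes past 7:00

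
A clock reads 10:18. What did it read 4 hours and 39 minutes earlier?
Starting time: 10:18 = 618 total minutes past 12:00
Subtracting: 4 hours and 39 minutes = 279 minutes
618 - 279 = 339 minutes
= 5 hours and 39 minutes past 12:00 = 5:39

Final answer: 5:39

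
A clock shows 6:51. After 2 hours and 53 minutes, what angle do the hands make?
First find the time 2 hours and 53 minutes after 6:51.
Total minutes: 6 x 60 + 51 + 2 x 60 + 53 = 584.
584 mod 720 = 584 minutes = 9:44.
Now compute the angle at 9:44:
Hour hand: 9 x 30 + 44 x 0.5 = 292 degrees
Minute hand: 44 x 6 = 264 degrees
Difference: |292 - 264| = 28 degrees
The angle is 28 degrees

Final answer: 28 degrees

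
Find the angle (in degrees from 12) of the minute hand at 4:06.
The minute hand moves 6 degrees per minute.
At 4:06: 6 x 6 = 36 degrees

Final answer: 36 degrees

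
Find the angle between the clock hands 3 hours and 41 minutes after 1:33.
First find the time 3 hours and 41 minutes after 1:33.
Total minutes: 1 x 60 + 33 + 3 x 60 + 41 = 314.
314 mod 720 = 314 minutes = 5:14.
Now compute the angle at 5:14:
Hour hand: 5 x 30 + 14 x 0.5 = 157 degrees
Minute hand: 14 x 6 = 84 degrees
Difference: |157 - 84| = 73 degrees
The angle is 73 degrees

Final answer: 73 degrees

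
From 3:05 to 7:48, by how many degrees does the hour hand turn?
The hour hand moves 0.5 degrees per minute.
Time elapsed: 7:48 - 3:05 = 283 minutes
Angular displacement: 283 x 0.5 = 141.5 degrees

Final answer: 141.5 degrees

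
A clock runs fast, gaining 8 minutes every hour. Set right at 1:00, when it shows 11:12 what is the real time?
For every 60 true minutes, the faulty clock advances 68 minutes, so 1 faulty-clock minute corresponds to 60/68 true minutes.
From 1:00 to 11:12 on the faulty dial is 612 minutes.
True elapsed: 612 x 60/68 = 540 minutes = 9 hours.
True time: 1:00 + 9 hours = 10:00.

Final answer: 10:00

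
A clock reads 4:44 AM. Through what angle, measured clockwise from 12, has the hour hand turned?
The hour hand moves 30 degrees per hour and 0.5 degrees per minute.
At 4:44: (4) x 30 + 44 x 0.5 = 120 + 22 = 142 degrees

Final answer: 142 degrees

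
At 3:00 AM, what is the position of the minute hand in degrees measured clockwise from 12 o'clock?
The minute hand moves 6 degrees per minute.
At 3:00: 0 x 6 = 0 degrees

Final answer: 0 degrees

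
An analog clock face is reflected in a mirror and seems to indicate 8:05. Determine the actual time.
Reflection across the vertical (12-6) axis maps a hand at angle A degrees to (360 - A) degrees, which sends a reading of T minutes past 12:00 to (720 - T) minutes past 12:00.
Mirror reads 8:05 = 485 minutes past 12:00.
Actual time: (720 - 485) mod 720 = 235 minutes = 3:55.

Final answer: 3:55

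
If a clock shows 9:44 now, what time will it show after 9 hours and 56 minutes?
Starting time: 9:44
Adding 56 minutes to 44 minutes: 44 + 56 = 100 minutes = 1 hour and 40 minutes
Adding 9 hours: 9 + 9 + 1 (carry) = 19 - 12 = 7
Final time: 7:40

Final answer: 7:40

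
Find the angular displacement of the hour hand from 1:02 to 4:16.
The hour hand moves 0.5 degrees per minute.
Time elapsed: 4:16 - 1:02 = 194 minutes
Angular displacement: 194 x 0.5 = 97 degrees

Final answer: 97 degrees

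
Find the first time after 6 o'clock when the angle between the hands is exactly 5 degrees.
At t minutes past 6:00, the hour hand is at 30 x 6 + 0.5t degrees and the minute hand is at 6t degrees.
The smaller angle between them is 5 degrees when |30H - 5.5t| = 5 or |30H - 5.5t| = 355.
With H = 6, solve 30 x 6 - 5.5t = +/- target for each target:
  t = (30 x 6 - 5) / 5.5 = 31.82
  t = (30 x 6 + 5) / 5.5 = 33.64
  t = (30 x 6 - 355) / 5.5 = -31.82 (outside (0, 60))
  t = (30 x 6 + 355) / 5.5 = 97.27 (outside (0, 60))
Valid solutions in (0, 60): {31.82, 33.64} minutes.
The first occurrence is t = 31.82 minutes.
The hands form a 5-degree angle at 31.82 minutes past 6:00.

Final answer: 31.82 minutes past 6:00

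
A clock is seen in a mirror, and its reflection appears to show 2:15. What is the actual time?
Reflection across the vertical (12-6) axis maps a hand at angle A degrees to (360 - A) degrees, which sends a reading of T minutes past 12:00 to (720 - T) minutes past 12:00.
Mirror reads 2:15 = 135 minutes past 12:00.
Actual time: (720 - 135) mod 720 = 585 minutes = 9:45.

Final answer: 9:45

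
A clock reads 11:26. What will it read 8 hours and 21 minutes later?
Starting time: 11:26
Adding 21 minutes to 26 minutes: 26 + 21 = 47 minutes
Adding 8 hours: 11 + 8 = 19 - 12 = 7
Final time: 7:47

Final answer: 7:47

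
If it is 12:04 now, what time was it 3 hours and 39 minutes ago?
Starting time: 12:04 = 4 total minutes past 12:00
Subtracting: 3 hours and 39 minutes = 219 minutes
4 - 219 = -215 (negative, add 12 hours = 720) = 505 minutes
= 8 hours and 25 minutes past 12:00 = 8:25

Final answer: 8:25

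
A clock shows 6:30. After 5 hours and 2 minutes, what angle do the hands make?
First find the time 5 hours and 2 minutes after 6:30.
Total minutes: 6 x 60 + 30 + 5 x 60 + 2 = 692.
692 mod 720 = 692 minutes = 11:32.
Now compute the angle at 11:32:
Hour hand: 11 x 30 + 32 x 0.5 = 346 degrees
Minute hand: 32 x 6 = 192 degrees
Difference: |346 - 192| = 154 degrees
The angle is 154 degrees

Final answer: 154 degrees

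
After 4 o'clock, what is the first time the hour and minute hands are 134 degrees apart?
At t minutes past 4:00, the hour hand is at 30 x 4 + 0.5t degrees and the minute hand is at 6t degrees.
The smaller angle between them is 134 degrees when |30H - 5.5t| = 134 or |30H - 5.5t| = 226.
With H = 4, solve 30 x 4 - 5.5t = +/- target for each target:
  t = (30 x 4 - 134) / 5.5 = -2.55 (outside (0, 60))
  t = (30 x 4 + 134) / 5.5 = 46.18
  t = (30 x 4 - 226) / 5.5 = -19.27 (outside (0, 60))
  t = (30 x 4 + 226) / 5.5 = 62.91 (outside (0, 60))
Valid solutions in (0, 60): {46.18} minutes.
The first occurrence is t = 46.18 minutes.
The hands form a 134-degree angle at 46.18 minutes past 4:00.

Final answer: 46.18 minutes past 4:00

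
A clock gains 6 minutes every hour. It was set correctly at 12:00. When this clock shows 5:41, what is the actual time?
For every 60 true minutes, the faulty clock advances 66 minutes, so 1 faulty-clock minute corresponds to 60/66 true minutes.
From 12:00 to 5:41 on the faulty dial is 341 minutes.
True elapsed: 341 x 60/66 = 310 minutes = 5 hours and 10 minutes.
True time: 12:00 + 5 hours and 10 minutes = 5:10.

Final answer: 5:10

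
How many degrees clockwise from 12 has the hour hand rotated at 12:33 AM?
The hour hand moves 30 degrees per hour and 0.5 degrees per minute.
At 12:33: (0) x 30 + 33 x 0.5 = 0 + 16.5 = 16.5 degrees

Final answer: 16.5 degrees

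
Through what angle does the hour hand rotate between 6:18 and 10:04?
The hour hand moves 0.5 degrees per minute.
Time elapsed: 10:04 - 6:18 = 226 minutes
Angular displacement: 226 x 0.5 = 113 degrees

Final answer: 113 degrees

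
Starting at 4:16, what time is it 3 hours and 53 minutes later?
Starting time: 4:16
Adding 53 minutes to 16 minutes: 16 + 53 = 69 minutes = 1 hour and 9 minutes
Adding 3 hours: 4 + 3 + 1 (carry) = 8
Final time: 8:09

Final answer: 8:09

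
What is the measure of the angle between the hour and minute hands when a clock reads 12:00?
Hour hand position: 0 x 30 + 0 x 0.5 = 0 degrees
Minute hand position: 0 x 6 = 0 degrees
Difference: |0 - 0| = 0 degrees
The angle between the hands is 0 degrees

Final answer: 0 degrees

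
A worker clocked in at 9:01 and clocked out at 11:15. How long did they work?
From 9:01 to 11:15:
(11 x 60 + 15) - (9 x 60 + 1) = 675 - 541 = 134 minutes
= 2 hours and 14 minutes

Final answer: 2 hours and 14 minutes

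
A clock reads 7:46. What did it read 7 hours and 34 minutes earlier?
Starting time: 7:46 = 466 total minutes past 12:00
Subtracting: 7 hours and 34 minutes = 454 minutes
466 - 454 = 12 minutes
= 12 minutes past 12:00 = 12:12

Final answer: 12:12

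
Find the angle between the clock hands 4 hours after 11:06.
First find the time 4 hours after 11:06.
Total minutes: 11 x 60 + 6 + 4 x 60 + 0 = 906.
906 mod 720 = 186 minutes = 3:06.
Now compute the angle at 3:06:
Hour hand: 3 x 30 + 6 x 0.5 = 93 degrees
Minute hand: 6 x 6 = 36 degrees
Difference: |93 - 36| = 57 degrees
The angle is 57 degrees

Final answer: 57 degrees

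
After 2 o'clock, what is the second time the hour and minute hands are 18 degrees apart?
At t minutes past 2:00, the hour hand is at 30 x 2 + 0.5t degrees and the minute hand is at 6t degrees.
The smaller angle between them is 18 degrees when |30H - 5.5t| = 18 or |30H - 5.5t| = 342.
With H = 2, solve 30 x 2 - 5.5t = +/- target for each target:
  t = (30 x 2 - 18) / 5.5 = 7.64
  t = (30 x 2 + 18) / 5.5 = 14.18
  t = (30 x 2 - 342) / 5.5 = -51.27 (outside (0, 60))
  t = (30 x 2 + 342) / 5.5 = 73.09 (outside (0, 60))
Valid solutions in (0, 60): {7.64, 14.18} minutes.
The second occurrence is t = 14.18 minutes.
The hands form a 18-degree angle at 14.18 minutes past 2:00.

Final answer: 14.18 minutes past 2:00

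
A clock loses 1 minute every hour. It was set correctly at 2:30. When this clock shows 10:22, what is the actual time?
For every 60 true minutes, the faulty clock advances 59 minutes, so 1 faulty-clock minute corresponds to 60/59 true minutes.
From 2:30 to 10:22 on the faulty dial is 472 minutes.
True elapsed: 472 x 60/59 = 480 minutes = 8 hours.
True time: 2:30 + 8 hours = 10:30.

Final answer: 10:30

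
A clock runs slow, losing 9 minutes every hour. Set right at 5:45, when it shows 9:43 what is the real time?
For every 60 true minutes, the faulty clock advances 51 minutes, so 1 faulty-clock minute corresponds to 60/51 true minutes.
From 5:45 to 9:43 on the faulty dial is 238 minutes.
True elapsed: 238 x 60/51 = 280 minutes = 4 hours and 40 minutes.
True time: 5:45 + 4 hours and 40 minutes = 10:25.

Final answer: 10:25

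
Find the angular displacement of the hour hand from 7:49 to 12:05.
The hour hand moves 0.5 degrees per minute.
Time elapsed: 12:05 - 7:49 = 256 minutes
Angular displacement: 256 x 0.5 = 128 degrees

Final answer: 128 degrees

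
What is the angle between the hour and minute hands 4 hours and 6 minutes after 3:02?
First find the time 4 hours and 6 minutes after 3:02.
Total minutes: 3 x 60 + 2 + 4 x 60 + 6 = 428.
428 mod 720 = 428 minutes = 7:08.
Now compute the angle at 7:08:
Hour hand: 7 x 30 + 8 x 0.5 = 214 degrees
Minute hand: 8 x 6 = 48 degrees
Difference: |214 - 48| = 166 degrees
The angle is 166 degrees

Final answer: 166 degrees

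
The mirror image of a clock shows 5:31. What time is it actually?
Reflection across the vertical (12-6) axis maps a hand at angle A degrees to (360 - A) degrees, which sends a reading of T minutes past 12:00 to (720 - T) minutes past 12:00.
Mirror reads 5:31 = 331 minutes past 12:00.
Actual time: (720 - 331) mod 720 = 389 minutes = 6:29.

Final answer: 6:29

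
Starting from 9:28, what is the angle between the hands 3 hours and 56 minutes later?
First find the time 3 hours and 56 minutes after 9:28.
Total minutes: 9 x 60 + 28 + 3 x 60 + 56 = 804.
804 mod 720 = 84 minutes = 1:24.
Now compute the angle at 1:24:
Hour hand: 1 x 30 + 24 x 0.5 = 42 degrees
Minute hand: 24 x 6 = 144 degrees
Difference: |42 - 144| = 102 degrees
The angle is 102 degrees

Final answer: 102 degrees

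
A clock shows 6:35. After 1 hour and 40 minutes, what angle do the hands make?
First find the time 1 hour and 40 minutes after 6:35.
Total minutes: 6 x 60 + 35 + 1 x 60 + 40 = 495.
495 mod 720 = 495 minutes = 8:15.
Now compute the angle at 8:15:
Hour hand: 8 x 30 + 15 x 0.5 = 247.5 degrees
Minute hand: 15 x 6 = 90 degrees
Difference: |247.5 - 90| = 157.5 degrees
The angle is 157.5 degrees

Final answer: 157.5 degrees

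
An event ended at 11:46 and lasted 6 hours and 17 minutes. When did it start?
Starting time: 11:46 = 706 total minutes past 12:00
Subtracting: 6 hours and 17 minutes = 377 minutes
706 - 377 = 329 minutes
= 5 hours and 29 minutes past 12:00 = 5:29

Final answer: 5:29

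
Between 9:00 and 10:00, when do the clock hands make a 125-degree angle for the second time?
At t minutes past 9:00, the hour hand is at 30 x 9 + 0.5t degrees and the minute hand is at 6t degrees.
The smaller angle between them is 125 degrees when |30H - 5.5t| = 125 or |30H - 5.5t| = 235.
With H = 9, solve 30 x 9 - 5.5t = +/- target for each target:
  t = (30 x 9 - 125) / 5.5 = 26.36
  t = (30 x 9 + 125) / 5.5 = 71.82 (outside (0, 60))
  t = (30 x 9 - 235) / 5.5 = 6.36
  t = (30 x 9 + 235) / 5.5 = 91.82 (outside (0, 60))
Valid solutions in (0, 60): {6.36, 26.36} minutes.
The second occurrence is t = 26.36 minutes.
The hands form a 125-degree angle at 26.36 minutes past 9:00.

Final answer: 26.36 minutes past 9:00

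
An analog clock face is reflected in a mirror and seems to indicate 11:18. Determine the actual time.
Reflection across the vertical (12-6) axis maps a hand at angle A degrees to (360 - A) degrees, which sends a reading of T minutes past 12:00 to (720 - T) minutes past 12:00.
Mirror reads 11:18 = 678 minutes past 12:00.
Actual time: (720 - 678) mod 720 = 42 minutes = 12:42.

Final answer: 12:42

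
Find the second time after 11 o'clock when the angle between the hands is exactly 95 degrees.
At t minutes past 11:00, the hour hand is at 30 x 11 + 0.5t degrees and the minute hand is at 6t degrees.
The smaller angle between them is 95 degrees when |30H - 5.5t| = 95 or |30H - 5.5t| = 265.
With H = 11, solve 30 x 11 - 5.5t = +/- target for each target:
  t = (30 x 11 - 95) / 5.5 = 42.73
  t = (30 x 11 + 95) / 5.5 = 77.27 (outside (0, 60))
  t = (30 x 11 - 265) / 5.5 = 11.82
  t = (30 x 11 + 265) / 5.5 = 108.18 (outside (0, 60))
Valid solutions in (0, 60): {11.82, 42.73} minutes.
The second occurrence is t = 42.73 minutes.
The hands form a 95-degree angle at 42.73 minutes past 11:00.

Final answer: 42.73 minutes past 11:00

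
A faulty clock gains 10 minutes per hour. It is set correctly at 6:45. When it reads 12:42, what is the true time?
For every 60 true minutes, the faulty clock advances 70 minutes, so 1 faulty-clock minute corresponds to 60/70 true minutes.
From 6:45 to 12:42 on the faulty dial is 357 minutes.
True elapsed: 357 x 60/70 = 306 minutes = 5 hours and 6 minutes.
True time: 6:45 + 5 hours and 6 minutes = 11:51.

Final answer: 11:51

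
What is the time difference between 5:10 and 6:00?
From 5:10 to 6:00:
(6 x 60 + 0) - (5 x 60 + 10) = 360 - 310 = 50 minutes
= 50 minutes

Final answer: 50 minutes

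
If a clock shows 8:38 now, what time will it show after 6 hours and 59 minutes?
Starting time: 8:38
Adding 59 minutes to 38 minutes: 38 + 59 = 97 minutes = 1 hour and 37 minutes
Adding 6 hours: 8 + 6 + 1 (carry) = 15 - 12 = 3
Final time: 3:37

Final answer: 3:37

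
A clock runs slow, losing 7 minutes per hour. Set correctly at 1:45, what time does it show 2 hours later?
For every 60 true minutes, the faulty clock advances 60 - 7 = 53 minutes.
True elapsed: 2 hours = 120 minutes.
Faulty clock advances: 120 x 53/60 = 106 minutes (drift: 14 minutes behind).
Shown time: 1:45 + 106 minutes = 3:31.

Final answer: 3:31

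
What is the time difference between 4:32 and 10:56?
From 4:32 to 10:56:
(10 x 60 + 56) - (4 x 60 + 32) = 656 - 272 = 384 minutes
= 6 hours and 24 minutes

Final answer: 6 hours and 24 minutes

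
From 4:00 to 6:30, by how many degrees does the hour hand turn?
The hour hand moves 0.5 degrees per minute.
Time elapsed: 6:30 - 4:00 = 150 minutes
Angular displacement: 150 x 0.5 = 75 degrees

Final answer: 75 degrees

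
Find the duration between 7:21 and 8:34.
From 7:21 to 8:34:
(8 x 60 + 34) - (7 x 60 + 21) = 514 - 441 = 73 minutes
= 1 hour and 13 minutes

Final answer: 1 hour and 13 minutes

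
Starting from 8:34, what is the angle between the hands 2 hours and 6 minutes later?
First find the time 2 hours and 6 minutes after 8:34.
Total minutes: 8 x 60 + 34 + 2 x 60 + 6 = 640.
640 mod 720 = 640 minutes = 10:40.
Now compute the angle at 10:40:
Hour hand: 10 x 30 + 40 x 0.5 = 320 degrees
Minute hand: 40 x 6 = 240 degrees
Difference: |320 - 240| = 80 degrees
The angle is 80 degrees

Final answer: 80 degrees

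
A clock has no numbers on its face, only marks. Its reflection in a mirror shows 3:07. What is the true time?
Reflection across the vertical (12-6) axis maps a hand at angle A degrees to (360 - A) degrees, which sends a reading of T minutes past 12:00 to (720 - T) minutes past 12:00.
Mirror reads 3:07 = 187 minutes past 12:00.
Actual time: (720 - 187) mod 720 = 533 minutes = 8:53.

Final answer: 8:53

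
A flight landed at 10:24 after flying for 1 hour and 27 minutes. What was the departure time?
Starting time: 10:24 = 624 total minutes past 12:00
Subtracting: 1 hour and 27 minutes = 87 minutes
624 - 87 = 537 minutes
= 8 hours and 57 minutes past 12:00 = 8:57

Final answer: 8:57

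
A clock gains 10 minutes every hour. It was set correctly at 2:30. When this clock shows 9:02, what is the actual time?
For every 60 true minutes, the faulty clock advances 70 minutes, so 1 faulty-clock minute corresponds to 60/70 true minutes.
From 2:30 to 9:02 on the faulty dial is 392 minutes.
True elapsed: 392 x 60/70 = 336 minutes = 5 hours and 36 minutes.
True time: 2:30 + 5 hours and 36 minutes = 8:06.

Final answer: 8:06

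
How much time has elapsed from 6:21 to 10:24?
From 6:21 to 10:24:
(10 x 60 + 24) - (6 x 60 + 21) = 624 - 381 = 243 minutes
= 4 hours and 3 minutes

Final answer: 4 hours and 3 minutes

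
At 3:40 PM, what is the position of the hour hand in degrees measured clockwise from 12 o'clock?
The hour hand moves 30 degrees per hour and 0.5 degrees per minute.
At 3:40: (3) x 30 + 40 x 0.5 = 90 + 20 = 110 degrees

Final answer: 110 degrees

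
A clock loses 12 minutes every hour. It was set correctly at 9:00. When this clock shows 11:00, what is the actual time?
For every 60 true minutes, the faulty clock advances 48 minutes, so 1 faulty-clock minute corresponds to 60/48 true minutes.
From 9:00 to 11:00 on the faulty dial is 120 minutes.
True elapsed: 120 x 60/48 = 150 minutes = 2 hours and 30 minutes.
True time: 9:00 + 2 hours and 30 minutes = 11:30.

Final answer: 11:30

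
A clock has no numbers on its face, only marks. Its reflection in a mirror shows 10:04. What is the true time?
Reflection across the vertical (12-6) axis maps a hand at angle A degrees to (360 - A) degrees, which sends a reading of T minutes past 12:00 to (720 - T) minutes past 12:00.
Mirror reads 10:04 = 604 minutes past 12:00.
Actual time: (720 - 604) mod 720 = 116 minutes = 1:56.

Final answer: 1:56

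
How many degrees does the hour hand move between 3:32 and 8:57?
The hour hand moves 0.5 degrees per minute.
Time elapsed: 8:57 - 3:32 = 325 minutes
Angular displacement: 325 x 0.5 = 162.5 degrees

Final answer: 162.5 degrees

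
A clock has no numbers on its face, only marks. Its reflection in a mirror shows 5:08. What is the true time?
Reflection across the vertical (12-6) axis maps a hand at angle A degrees to (360 - A) degrees, which sends a reading of T minutes past 12:00 to (720 - T) minutes past 12:00.
Mirror reads 5:08 = 308 minutes past 12:00.
Actual time: (720 - 308) mod 720 = 412 minutes = 6:52.

Final answer: 6:52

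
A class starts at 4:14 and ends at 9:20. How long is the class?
From 4:14 to 9:20:
(9 x 60 + 20) - (4 x 60 + 14) = 560 - 254 = 306 minutes
= 5 hours and 6 minutes

Final answer: 5 hours and 6 minutes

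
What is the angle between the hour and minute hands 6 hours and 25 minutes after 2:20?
First find the time 6 hours and 25 minutes after 2:20.
Total minutes: 2 x 60 + 20 + 6 x 60 + 25 = 525.
525 mod 720 = 525 minutes = 8:45.
Now compute the angle at 8:45:
Hour hand: 8 x 30 + 45 x 0.5 = 262.5 degrees
Minute hand: 45 x 6 = 270 degrees
Difference: |262.5 - 270| = 7.5 degrees
The angle is 7.5 degrees

Final answer: 7.5 degrees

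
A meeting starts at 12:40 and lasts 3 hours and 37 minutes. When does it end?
Starting time: 12:40
Adding 37 minutes to 40 minutes: 40 + 37 = 77 minutes = 1 hour and 17 minutes
Adding 3 hours: 12 + 3 + 1 (carry) = 16 - 12 = 4
Final time: 4:17

Final answer: 4:17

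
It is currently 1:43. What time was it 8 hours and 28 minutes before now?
Starting time: 1:43 = 103 total minutes past 12:00
Subtracting: 8 hours and 28 minutes = 508 minutes
103 - 508 = -405 (negative, add 12 hours = 720) = 315 minutes
= 5 hours and 15 minutes past 12:00 = 5:15

Final answer: 5:15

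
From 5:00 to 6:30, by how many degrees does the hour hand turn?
The hour hand moves 0.5 degrees per minute.
Time elapsed: 6:30 - 5:00 = 90 minutes
Angular displacement: 90 x 0.5 = 45 degrees

Final answer: 45 degrees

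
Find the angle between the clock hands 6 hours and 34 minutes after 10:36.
First find the time 6 hours and 34 minutes after 10:36.
Total minutes: 10 x 60 + 36 + 6 x 60 + 34 = 1030.
1030 mod 720 = 310 minutes = 5:10.
Now compute the angle at 5:10:
Hour hand: 5 x 30 + 10 x 0.5 = 155 degrees
Minute hand: 10 x 6 = 60 degrees
Difference: |155 - 60| = 95 degrees
The angle is 95 degrees

Final answer: 95 degrees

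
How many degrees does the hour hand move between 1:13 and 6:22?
The hour hand moves 0.5 degrees per minute.
Time elapsed: 6:22 - 1:13 = 309 minutes
Angular displacement: 309 x 0.5 = 154.5 degrees

Final answer: 154.5 degrees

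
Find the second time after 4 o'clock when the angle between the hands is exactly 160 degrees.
At t minutes past 4:00, the hour hand is at 30 x 4 + 0.5t degrees and the minute hand is at 6t degrees.
The smaller angle between them is 160 degrees when |30H - 5.5t| = 160 or |30H - 5.5t| = 200.
With H = 4, solve 30 x 4 - 5.5t = +/- target for each target:
  t = (30 x 4 - 160) / 5.5 = -7.27 (outside (0, 60))
  t = (30 x 4 + 160) / 5.5 = 50.91
  t = (30 x 4 - 200) / 5.5 = -14.55 (outside (0, 60))
  t = (30 x 4 + 200) / 5.5 = 58.18
Valid solutions in (0, 60): {50.91, 58.18} minutes.
The second occurrence is t = 58.18 minutes.
The hands form a 160-degree angle at 58.18 minutes past 4:00.

Final answer: 58.18 minutes past 4:00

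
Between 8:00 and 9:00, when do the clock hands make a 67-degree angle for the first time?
At t minutes past 8:00, the hour hand is at 30 x 8 + 0.5t degrees and the minute hand is at 6t degrees.
The smaller angle between them is 67 degrees when |30H - 5.5t| = 67 or |30H - 5.5t| = 293.
With H = 8, solve 30 x 8 - 5.5t = +/- target for each target:
  t = (30 x 8 - 67) / 5.5 = 31.45
  t = (30 x 8 + 67) / 5.5 = 55.82
  t = (30 x 8 - 293) / 5.5 = -9.64 (outside (0, 60))
  t = (30 x 8 + 293) / 5.5 = 96.91 (outside (0, 60))
Valid solutions in (0, 60): {31.45, 55.82} minutes.
The first occurrence is t = 31.45 minutes.
The hands form a 67-degree angle at 31.45 minutes past 8:00.

Final answer: 31.45 minutes past 8:00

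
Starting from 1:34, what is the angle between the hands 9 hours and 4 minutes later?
First find the time 9 hours and 4 minutes after 1:34.
Total minutes: 1 x 60 + 34 + 9 x 60 + 4 = 638.
638 mod 720 = 638 minutes = 10:38.
Now compute the angle at 10:38:
Hour hand: 10 x 30 + 38 x 0.5 = 319 degrees
Minute hand: 38 x 6 = 228 degrees
Difference: |319 - 228| = 91 degrees
The angle is 91 degrees

Final answer: 91 degrees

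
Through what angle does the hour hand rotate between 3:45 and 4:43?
The hour hand moves 0.5 degrees per minute.
Time elapsed: 4:43 - 3:45 = 58 minutes
Angular displacement: 58 x 0.5 = 29 degrees

Final answer: 29 degrees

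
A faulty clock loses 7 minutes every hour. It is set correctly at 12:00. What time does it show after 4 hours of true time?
For every 60 true minutes, the faulty clock advances 60 - 7 = 53 minutes.
True elapsed: 4 hours = 240 minutes.
Faulty clock advances: 240 x 53/60 = 212 minutes (drift: 28 minutes behind).
Shown time: 12:00 + 212 minutes = 3:32.

Final answer: 3:32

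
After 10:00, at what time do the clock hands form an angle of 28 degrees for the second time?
At t minutes past 10:00, the hour hand is at 30 x 10 + 0.5t degrees and the minute hand is at 6t degrees.
The smaller angle between them is 28 degrees when |30H - 5.5t| = 28 or |30H - 5.5t| = 332.
With H = 10, solve 30 x 10 - 5.5t = +/- target for each target:
  t = (30 x 10 - 28) / 5.5 = 49.45
  t = (30 x 10 + 28) / 5.5 = 59.64
  t = (30 x 10 - 332) / 5.5 = -5.82 (outside (0, 60))
  t = (30 x 10 + 332) / 5.5 = 114.91 (outside (0, 60))
Valid solutions in (0, 60): {49.45, 59.64} minutes.
The second occurrence is t = 59.64 minutes.
The hands form a 28-degree angle at 59.64 minutes past 10:00.

Final answer: 59.64 minutes past 10:00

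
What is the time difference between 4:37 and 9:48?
From 4:37 to 9:48:
(9 x 60 + 48) - (4 x 60 + 37) = 588 - 277 = 311 minutes
= 5 hours and 11 minutes

Final answer: 5 hours and 11 minutes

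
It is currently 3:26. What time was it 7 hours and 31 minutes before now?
Starting time: 3:26 = 206 total minutes past 12:00
Subtracting: 7 hours and 31 minutes = 451 minutes
206 - 451 = -245 (negative, add 12 hours = 720) = 475 minutes
= 7 hours and 55 minutes past 12:00 = 7:55

Final answer: 7:55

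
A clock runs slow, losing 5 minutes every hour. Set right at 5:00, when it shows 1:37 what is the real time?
For every 60 true minutes, the faulty clock advances 55 minutes, so 1 faulty-clock minute corresponds to 60/55 true minutes.
From 5:00 to 1:37 on the faulty dial is 517 minutes.
True elapsed: 517 x 60/55 = 564 minutes = 9 hours and 24 minutes.
True time: 5:00 + 9 hours and 24 minutes = 2:24.

Final answer: 2:24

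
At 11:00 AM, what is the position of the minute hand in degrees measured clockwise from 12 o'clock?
The minute hand moves 6 degrees per minute.
At 11:00: 0 x 6 = 0 degrees

Final answer: 0 degrees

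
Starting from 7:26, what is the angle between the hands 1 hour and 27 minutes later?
First find the time 1 hour and 27 minutes after 7:26.
Total minutes: 7 x 60 + 26 + 1 x 60 + 27 = 533.
533 mod 720 = 533 minutes = 8:53.
Now compute the angle at 8:53:
Hour hand: 8 x 30 + 53 x 0.5 = 266.5 degrees
Minute hand: 53 x 6 = 318 degrees
Difference: |266.5 - 318| = 51.5 degrees
The angle is 51.5 degrees

Final answer: 51.5 degrees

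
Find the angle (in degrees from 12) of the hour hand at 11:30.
The hour hand moves 30 degrees per hour and 0.5 degrees per minute.
At 11:30: (11) x 30 + 30 x 0.5 = 330 + 15 = 345 degrees

Final answer: 345 degrees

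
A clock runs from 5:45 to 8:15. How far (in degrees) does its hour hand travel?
The hour hand moves 0.5 degrees per minute.
Time elapsed: 8:15 - 5:45 = 150 minutes
Angular displacement: 150 x 0.5 = 75 degrees

Final answer: 75 degrees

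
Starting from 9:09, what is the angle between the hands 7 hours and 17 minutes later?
First find the time 7 hours and 17 minutes after 9:09.
Total minutes: 9 x 60 + 9 + 7 x 60 + 17 = 986.
986 mod 720 = 266 minutes = 4:26.
Now compute the angle at 4:26:
Hour hand: 4 x 30 + 26 x 0.5 = 133 degrees
Minute hand: 26 x 6 = 156 degrees
Difference: |133 - 156| = 23 degrees
The angle is 23 degrees

Final answer: 23 degrees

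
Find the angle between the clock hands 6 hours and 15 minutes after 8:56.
First find the time 6 hours and 15 minutes after 8:56.
Total minutes: 8 x 60 + 56 + 6 x 60 + 15 = 911.
911 mod 720 = 191 minutes = 3:11.
Now compute the angle at 3:11:
Hour hand: 3 x 30 + 11 x 0.5 = 95.5 degrees
Minute hand: 11 x 6 = 66 degrees
Difference: |95.5 - 66| = 29.5 degrees
The angle is 29.5 degrees

Final answer: 29.5 degrees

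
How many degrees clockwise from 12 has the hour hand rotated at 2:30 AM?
The hour hand moves 30 degrees per hour and 0.5 degrees per minute.
At 2:30: (2) x 30 + 30 x 0.5 = 60 + 15 = 75 degrees

Final answer: 75 degrees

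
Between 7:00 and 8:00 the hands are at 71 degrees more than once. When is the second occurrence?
At t minutes past 7:00, the hour hand is at 30 x 7 + 0.5t degrees and the minute hand is at 6t degrees.
The smaller angle between them is 71 degrees when |30H - 5.5t| = 71 or |30H - 5.5t| = 289.
With H = 7, solve 30 x 7 - 5.5t = +/- target for each target:
  t = (30 x 7 - 71) / 5.5 = 25.27
  t = (30 x 7 + 71) / 5.5 = 51.09
  t = (30 x 7 - 289) / 5.5 = -14.36 (outside (0, 60))
  t = (30 x 7 + 289) / 5.5 = 90.73 (outside (0, 60))
Valid solutions in (0, 60): {25.27, 51.09} minutes.
The second occurrence is t = 51.09 minutes.
The hands form a 71-degree angle at 51.09 minutes past 7:00.

Final answer: 51.09 minutes past 7:00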